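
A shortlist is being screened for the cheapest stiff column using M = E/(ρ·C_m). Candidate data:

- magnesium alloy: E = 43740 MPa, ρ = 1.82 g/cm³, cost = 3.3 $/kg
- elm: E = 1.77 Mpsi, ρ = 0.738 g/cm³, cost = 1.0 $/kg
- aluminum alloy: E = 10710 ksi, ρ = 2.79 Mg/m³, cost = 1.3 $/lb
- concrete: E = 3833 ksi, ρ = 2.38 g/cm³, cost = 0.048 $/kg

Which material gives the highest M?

Putting every candidate on a common basis:
  magnesium alloy: E = 43.74 GPa, ρ = 1820 kg/m³, cost = 3.300 $/kg
  elm: E = 12.20 GPa, ρ = 738.0 kg/m³, cost = 1.000 $/kg
  aluminum alloy: E = 73.84 GPa, ρ = 2790 kg/m³, cost = 2.866 $/kg
  concrete: E = 26.43 GPa, ρ = 2380 kg/m³, cost = 0.04800 $/kg
  concrete: M = 231 MN·m per $
  elm: M = 16.5 MN·m per $
  aluminum alloy: M = 9.23 MN·m per $
  magnesium alloy: M = 7.28 MN·m per $
The maximum is for concrete.

concrete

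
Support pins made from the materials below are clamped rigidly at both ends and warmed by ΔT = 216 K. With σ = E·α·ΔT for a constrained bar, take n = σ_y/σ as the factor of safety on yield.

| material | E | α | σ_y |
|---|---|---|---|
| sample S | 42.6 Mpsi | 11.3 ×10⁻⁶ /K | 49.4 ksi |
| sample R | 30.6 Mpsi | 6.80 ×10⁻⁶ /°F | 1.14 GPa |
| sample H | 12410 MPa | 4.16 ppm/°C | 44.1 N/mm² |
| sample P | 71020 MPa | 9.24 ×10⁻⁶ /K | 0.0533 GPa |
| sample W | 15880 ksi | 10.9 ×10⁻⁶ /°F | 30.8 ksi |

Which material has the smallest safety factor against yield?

sample P

Per material, after unit conversion:
  sample S: E = 293.7, α = 11.3, σ_y = 340.6 → σ = 717 MPa, n = 0.475
  sample R: E = 211.0, α = 12.2, σ_y = 1140 → σ = 558 MPa, n = 2.04
  sample H: E = 12.41, α = 4.16, σ_y = 44.10 → σ = 11.2 MPa, n = 3.95
  sample P: E = 71.02, α = 9.24, σ_y = 53.30 → σ = 142 MPa, n = 0.376
  sample W: E = 109.5, α = 19.6, σ_y = 212.4 → σ = 464 MPa, n = 0.458
Sample P has the lowest safety factor, n = 0.376.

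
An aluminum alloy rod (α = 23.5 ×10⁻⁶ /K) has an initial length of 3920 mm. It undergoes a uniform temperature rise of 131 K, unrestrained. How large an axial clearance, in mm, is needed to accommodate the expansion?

12.1 mm

ΔL = α·L₀·ΔT = 23.5×10⁻⁶ × 3920 mm × 131.0 K = 12.1 mm.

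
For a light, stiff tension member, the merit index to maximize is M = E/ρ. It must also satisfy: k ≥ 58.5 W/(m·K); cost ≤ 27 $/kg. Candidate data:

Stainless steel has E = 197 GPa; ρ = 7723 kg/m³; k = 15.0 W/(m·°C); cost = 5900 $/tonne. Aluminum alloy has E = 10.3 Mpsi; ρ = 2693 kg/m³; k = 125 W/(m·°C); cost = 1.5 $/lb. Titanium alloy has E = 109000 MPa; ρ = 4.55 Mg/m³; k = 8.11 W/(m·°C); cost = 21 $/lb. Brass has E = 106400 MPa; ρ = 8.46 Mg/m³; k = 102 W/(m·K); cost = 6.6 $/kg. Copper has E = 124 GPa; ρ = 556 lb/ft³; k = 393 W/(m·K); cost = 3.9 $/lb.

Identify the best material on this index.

aluminum alloy

Screen on constraints: k ≥ 58.5 W/(m·K); cost ≤ 27 $/kg. Survivors: aluminum alloy, brass, copper.
Normalizing units and computing the index:
  aluminum alloy: E = 71.02 GPa, ρ = 2693 kg/m³
  brass: E = 106.4 GPa, ρ = 8460 kg/m³
  copper: E = 124.0 GPa, ρ = 8906 kg/m³
  aluminum alloy: M = 26.4 MN·m/kg
  copper: M = 13.9 MN·m/kg
  brass: M = 12.6 MN·m/kg
Aluminum alloy ranks first.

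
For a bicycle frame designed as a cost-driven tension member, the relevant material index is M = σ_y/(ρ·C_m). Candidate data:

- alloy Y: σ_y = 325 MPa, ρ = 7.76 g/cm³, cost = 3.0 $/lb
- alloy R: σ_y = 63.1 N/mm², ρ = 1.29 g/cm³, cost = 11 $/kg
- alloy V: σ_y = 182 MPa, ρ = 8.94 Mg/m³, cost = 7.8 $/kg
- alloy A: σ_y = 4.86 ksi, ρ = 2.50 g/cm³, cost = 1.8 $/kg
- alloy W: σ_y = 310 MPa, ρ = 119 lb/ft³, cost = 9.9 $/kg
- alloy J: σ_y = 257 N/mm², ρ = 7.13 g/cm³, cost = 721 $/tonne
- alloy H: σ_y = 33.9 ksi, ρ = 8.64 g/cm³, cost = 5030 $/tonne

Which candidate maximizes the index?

In SI units:
  alloy Y: σ_y = 325.0 MPa, ρ = 7760 kg/m³, cost = 6.614 $/kg
  alloy R: σ_y = 63.10 MPa, ρ = 1290 kg/m³, cost = 11.00 $/kg
  alloy V: σ_y = 182.0 MPa, ρ = 8940 kg/m³, cost = 7.800 $/kg
  alloy A: σ_y = 33.51 MPa, ρ = 2500 kg/m³, cost = 1.800 $/kg
  alloy W: σ_y = 310.0 MPa, ρ = 1906 kg/m³, cost = 9.900 $/kg
  alloy J: σ_y = 257.0 MPa, ρ = 7130 kg/m³, cost = 0.7210 $/kg
  alloy H: σ_y = 233.7 MPa, ρ = 8640 kg/m³, cost = 5.030 $/kg
  alloy J: M = 50.0 kN·m per $
  alloy W: M = 16.4 kN·m per $
  alloy A: M = 7.45 kN·m per $
  alloy Y: M = 6.33 kN·m per $
  alloy H: M = 5.38 kN·m per $
  alloy R: M = 4.45 kN·m per $
  alloy V: M = 2.61 kN·m per $
Alloy J ranks first.

alloy J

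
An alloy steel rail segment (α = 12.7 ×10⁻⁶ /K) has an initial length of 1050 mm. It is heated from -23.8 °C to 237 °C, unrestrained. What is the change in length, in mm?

ΔT = 237 − (-23.8) = 260.8 K.
ΔL = α·L₀·ΔT = 12.7×10⁻⁶ × 1050 mm × 260.8 K = 3.48 mm.

3.48 mm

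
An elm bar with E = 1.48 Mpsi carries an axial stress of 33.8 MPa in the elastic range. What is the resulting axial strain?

E = 1.48 Mpsi = 10.20 GPa = 10200 MPa.
ε = σ/E = 33.8 / 10200 = 3.31×10⁻³.

3.31×10⁻³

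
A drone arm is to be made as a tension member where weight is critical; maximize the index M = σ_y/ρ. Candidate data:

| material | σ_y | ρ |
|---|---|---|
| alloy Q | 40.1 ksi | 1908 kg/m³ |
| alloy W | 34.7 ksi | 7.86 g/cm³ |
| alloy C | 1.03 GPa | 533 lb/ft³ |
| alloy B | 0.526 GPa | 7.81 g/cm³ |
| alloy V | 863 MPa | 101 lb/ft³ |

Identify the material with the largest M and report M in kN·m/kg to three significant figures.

alloy V, M = 533 kN·m/kg

After converting to SI:
  alloy Q: σ_y = 276.5 MPa, ρ = 1908 kg/m³
  alloy W: σ_y = 239.2 MPa, ρ = 7860 kg/m³
  alloy C: σ_y = 1030 MPa, ρ = 8538 kg/m³
  alloy B: σ_y = 526.0 MPa, ρ = 7810 kg/m³
  alloy V: σ_y = 863.0 MPa, ρ = 1618 kg/m³
  alloy V: M = 533 kN·m/kg
  alloy Q: M = 145 kN·m/kg
  alloy C: M = 121 kN·m/kg
  alloy B: M = 67.3 kN·m/kg
  alloy W: M = 30.4 kN·m/kg
Highest index: alloy V.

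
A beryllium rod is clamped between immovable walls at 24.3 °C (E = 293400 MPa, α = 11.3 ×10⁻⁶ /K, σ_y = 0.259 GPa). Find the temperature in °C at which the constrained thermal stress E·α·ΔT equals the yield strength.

E = 293400 MPa = 293.4 GPa.
σ_y = 0.259 GPa = 259.0 MPa.
E·α·ΔT = 259.0 MPa ⇒ ΔT = 259.0 / (293.4×10³ × 11.3×10⁻⁶) = 78.12 K.
T = 24.3 + 78.12 = 102.4 °C.

102 °C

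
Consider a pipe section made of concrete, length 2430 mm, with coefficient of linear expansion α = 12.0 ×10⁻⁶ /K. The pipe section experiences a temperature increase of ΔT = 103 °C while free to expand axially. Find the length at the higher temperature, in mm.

ΔL = α·L₀·ΔT = 12.0×10⁻⁶ × 2430 mm × 103.0 K = 3.00 mm.
L = L₀ + ΔL = 2430 + 3.00 = 2433.0 mm.

2433.0 mm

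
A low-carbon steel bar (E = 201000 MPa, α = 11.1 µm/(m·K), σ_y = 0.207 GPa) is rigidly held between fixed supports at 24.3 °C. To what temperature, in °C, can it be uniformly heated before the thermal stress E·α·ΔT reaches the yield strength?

117 °C

E = 201000 MPa = 201.0 GPa.
σ_y = 0.207 GPa = 207.0 MPa.
E·α·ΔT = 207.0 MPa ⇒ ΔT = 207.0 / (201.0×10³ × 11.1×10⁻⁶) = 92.78 K.
T = 24.3 + 92.78 = 117.1 °C.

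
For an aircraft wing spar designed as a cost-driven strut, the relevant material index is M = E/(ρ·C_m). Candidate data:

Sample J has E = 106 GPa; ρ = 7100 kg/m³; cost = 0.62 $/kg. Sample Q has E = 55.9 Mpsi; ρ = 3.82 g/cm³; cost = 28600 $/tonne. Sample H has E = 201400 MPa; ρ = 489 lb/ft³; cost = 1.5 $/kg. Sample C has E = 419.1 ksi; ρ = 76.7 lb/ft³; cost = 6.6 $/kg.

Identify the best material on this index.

sample J

Normalizing units and computing the index:
  sample J: E = 106.0 GPa, ρ = 7100 kg/m³, cost = 0.6200 $/kg
  sample Q: E = 385.4 GPa, ρ = 3820 kg/m³, cost = 28.60 $/kg
  sample H: E = 201.4 GPa, ρ = 7833 kg/m³, cost = 1.500 $/kg
  sample C: E = 2.890 GPa, ρ = 1229 kg/m³, cost = 6.600 $/kg
  sample J: M = 24.1 MN·m per $
  sample H: M = 17.1 MN·m per $
  sample Q: M = 3.53 MN·m per $
  sample C: M = 0.356 MN·m per $
Highest index: sample J.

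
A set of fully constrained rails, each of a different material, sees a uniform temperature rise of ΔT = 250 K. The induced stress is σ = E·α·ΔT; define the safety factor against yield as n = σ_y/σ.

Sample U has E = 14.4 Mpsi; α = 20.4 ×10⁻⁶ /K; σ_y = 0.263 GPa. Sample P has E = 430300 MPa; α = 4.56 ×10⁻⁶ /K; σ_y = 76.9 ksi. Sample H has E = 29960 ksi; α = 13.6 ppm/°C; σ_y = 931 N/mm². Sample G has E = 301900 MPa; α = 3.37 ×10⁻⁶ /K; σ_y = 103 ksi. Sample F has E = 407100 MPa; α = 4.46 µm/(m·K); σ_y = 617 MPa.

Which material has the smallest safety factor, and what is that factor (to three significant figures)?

In consistent units (E in GPa, α in ×10⁻⁶/K, σ_y in MPa):
  sample U: E = 99.28, α = 20.4, σ_y = 263.0 → σ = 506 MPa, n = 0.519
  sample P: E = 430.3, α = 4.56, σ_y = 530.2 → σ = 491 MPa, n = 1.08
  sample H: E = 206.6, α = 13.6, σ_y = 931.0 → σ = 702 MPa, n = 1.33
  sample G: E = 301.9, α = 3.37, σ_y = 710.2 → σ = 254 MPa, n = 2.79
  sample F: E = 407.1, α = 4.46, σ_y = 617.0 → σ = 454 MPa, n = 1.36
The minimum is sample U at n = 0.519.

sample U, n = 0.519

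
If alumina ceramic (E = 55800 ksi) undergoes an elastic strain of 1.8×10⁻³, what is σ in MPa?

E = 55800 ksi = 384.7 GPa.
σ = E·ε = 384700 MPa × 1.8×10⁻³ = 693 MPa.

693 MPa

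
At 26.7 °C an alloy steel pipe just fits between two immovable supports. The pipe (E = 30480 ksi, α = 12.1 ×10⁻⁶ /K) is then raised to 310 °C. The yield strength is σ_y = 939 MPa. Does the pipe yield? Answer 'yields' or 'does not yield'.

E = 30480 ksi = 210.2 GPa.
ΔT = 283.3 K. Constrained thermal stress σ = E·α·ΔT = 210.2×10³ MPa × 12.1×10⁻⁶ × 283.3 = 720 MPa (compressive).
Compare to σ_y = 939 MPa: σ < σ_y, so it does not yield.

does not yield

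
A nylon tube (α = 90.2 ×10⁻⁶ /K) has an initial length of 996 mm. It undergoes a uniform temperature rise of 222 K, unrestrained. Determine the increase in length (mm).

19.9 mm

ΔL = α·L₀·ΔT = 90.2×10⁻⁶ × 996 mm × 222.0 K = 19.9 mm.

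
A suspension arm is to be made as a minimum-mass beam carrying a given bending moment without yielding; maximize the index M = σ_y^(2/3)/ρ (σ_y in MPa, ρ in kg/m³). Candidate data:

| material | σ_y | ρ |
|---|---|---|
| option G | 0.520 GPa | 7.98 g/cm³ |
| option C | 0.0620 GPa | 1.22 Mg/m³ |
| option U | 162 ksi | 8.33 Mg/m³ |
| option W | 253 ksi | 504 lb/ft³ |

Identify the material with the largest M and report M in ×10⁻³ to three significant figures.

option W, M = 17.9×10⁻³

In SI units:
  option G: σ_y = 520.0 MPa, ρ = 7980 kg/m³
  option C: σ_y = 62.00 MPa, ρ = 1220 kg/m³
  option U: σ_y = 1117 MPa, ρ = 8330 kg/m³
  option W: σ_y = 1744 MPa, ρ = 8073 kg/m³
  option W: M = 17.9×10⁻³
  option U: M = 12.9×10⁻³
  option C: M = 12.8×10⁻³
  option G: M = 8.10×10⁻³
Highest index: option W.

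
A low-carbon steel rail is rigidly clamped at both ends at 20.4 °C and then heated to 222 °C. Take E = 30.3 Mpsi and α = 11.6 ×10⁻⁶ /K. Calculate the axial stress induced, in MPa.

E = 30.3 Mpsi = 208.9 GPa.
ΔT = 201.6 K. Constrained thermal stress σ = E·α·ΔT = 208.9×10³ MPa × 11.6×10⁻⁶ × 201.6 = 489 MPa (compressive).

489 MPa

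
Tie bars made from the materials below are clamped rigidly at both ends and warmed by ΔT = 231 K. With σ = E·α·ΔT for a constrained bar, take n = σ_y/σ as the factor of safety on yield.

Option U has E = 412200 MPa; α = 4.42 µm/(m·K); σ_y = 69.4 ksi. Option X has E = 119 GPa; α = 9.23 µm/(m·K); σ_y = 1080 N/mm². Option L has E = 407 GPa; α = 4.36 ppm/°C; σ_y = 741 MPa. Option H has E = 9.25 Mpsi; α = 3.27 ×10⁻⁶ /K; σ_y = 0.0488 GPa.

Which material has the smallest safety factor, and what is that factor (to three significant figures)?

Per material, after unit conversion:
  option U: E = 412.2, α = 4.42, σ_y = 478.5 → σ = 421 MPa, n = 1.14
  option X: E = 119.0, α = 9.23, σ_y = 1080 → σ = 254 MPa, n = 4.26
  option L: E = 407.0, α = 4.36, σ_y = 741.0 → σ = 410 MPa, n = 1.81
  option H: E = 63.78, α = 3.27, σ_y = 48.80 → σ = 48.2 MPa, n = 1.01
The minimum is option H at n = 1.01.

option H, n = 1.01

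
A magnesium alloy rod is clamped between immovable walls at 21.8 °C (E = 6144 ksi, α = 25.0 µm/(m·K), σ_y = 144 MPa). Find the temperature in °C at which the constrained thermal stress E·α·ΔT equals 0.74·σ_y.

122 °C

E = 6144 ksi = 42.36 GPa.
E·α·ΔT = 106.6 MPa ⇒ ΔT = 106.6 / (42.36×10³ × 25.0×10⁻⁶) = 100.6 K.
T = 21.8 + 100.6 = 122.4 °C.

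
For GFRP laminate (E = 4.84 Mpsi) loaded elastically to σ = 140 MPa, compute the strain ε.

4.20×10⁻³

E = 4.84 Mpsi = 33.37 GPa = 33370 MPa.
ε = σ/E = 140 / 33370 = 4.20×10⁻³.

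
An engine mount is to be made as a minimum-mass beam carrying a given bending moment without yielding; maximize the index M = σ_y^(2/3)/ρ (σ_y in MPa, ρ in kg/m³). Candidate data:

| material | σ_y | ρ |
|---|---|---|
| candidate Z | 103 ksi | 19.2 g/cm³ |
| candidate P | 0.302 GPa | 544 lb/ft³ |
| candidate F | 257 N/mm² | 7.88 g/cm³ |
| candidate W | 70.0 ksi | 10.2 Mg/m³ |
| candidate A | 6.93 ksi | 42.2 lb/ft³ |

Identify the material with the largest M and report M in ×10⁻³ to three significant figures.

candidate A, M = 19.5×10⁻³

Putting every candidate on a common basis:
  candidate Z: σ_y = 710.2 MPa, ρ = 19200 kg/m³
  candidate P: σ_y = 302.0 MPa, ρ = 8714 kg/m³
  candidate F: σ_y = 257.0 MPa, ρ = 7880 kg/m³
  candidate W: σ_y = 482.6 MPa, ρ = 10200 kg/m³
  candidate A: σ_y = 47.78 MPa, ρ = 676.0 kg/m³
  candidate A: M = 19.5×10⁻³
  candidate W: M = 6.03×10⁻³
  candidate P: M = 5.17×10⁻³
  candidate F: M = 5.13×10⁻³
  candidate Z: M = 4.15×10⁻³
Candidate A ranks first.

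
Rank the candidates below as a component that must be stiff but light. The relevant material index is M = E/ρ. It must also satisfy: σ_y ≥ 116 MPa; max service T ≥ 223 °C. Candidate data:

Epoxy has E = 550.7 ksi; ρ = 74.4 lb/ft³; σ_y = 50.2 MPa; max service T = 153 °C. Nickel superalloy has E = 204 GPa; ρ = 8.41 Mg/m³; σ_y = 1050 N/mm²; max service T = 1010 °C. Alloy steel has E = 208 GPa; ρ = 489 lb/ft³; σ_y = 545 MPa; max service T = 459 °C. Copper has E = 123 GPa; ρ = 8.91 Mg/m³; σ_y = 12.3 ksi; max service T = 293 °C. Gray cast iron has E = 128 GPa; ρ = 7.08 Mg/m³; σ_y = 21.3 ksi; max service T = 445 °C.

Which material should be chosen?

alloy steel

Screen on constraints: σ_y ≥ 116 MPa; max service T ≥ 223 °C. Survivors: nickel superalloy, alloy steel, gray cast iron.
Putting every candidate on a common basis:
  nickel superalloy: E = 204.0 GPa, ρ = 8410 kg/m³
  alloy steel: E = 208.0 GPa, ρ = 7833 kg/m³
  gray cast iron: E = 128.0 GPa, ρ = 7080 kg/m³
  alloy steel: M = 26.6 MN·m/kg
  nickel superalloy: M = 24.3 MN·m/kg
  gray cast iron: M = 18.1 MN·m/kg
Alloy steel has the largest M.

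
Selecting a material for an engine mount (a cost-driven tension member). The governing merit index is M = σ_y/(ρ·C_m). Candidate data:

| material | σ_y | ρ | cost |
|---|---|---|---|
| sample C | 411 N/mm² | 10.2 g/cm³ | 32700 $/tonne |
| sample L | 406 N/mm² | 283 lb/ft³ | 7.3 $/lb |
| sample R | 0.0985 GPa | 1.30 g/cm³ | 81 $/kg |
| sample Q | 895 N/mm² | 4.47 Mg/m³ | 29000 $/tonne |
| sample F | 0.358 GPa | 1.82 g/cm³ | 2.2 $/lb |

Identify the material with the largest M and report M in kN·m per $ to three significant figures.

sample F, M = 40.6 kN·m per $

Putting every candidate on a common basis:
  sample C: σ_y = 411.0 MPa, ρ = 10200 kg/m³, cost = 32.70 $/kg
  sample L: σ_y = 406.0 MPa, ρ = 4533 kg/m³, cost = 16.09 $/kg
  sample R: σ_y = 98.50 MPa, ρ = 1300 kg/m³, cost = 81.00 $/kg
  sample Q: σ_y = 895.0 MPa, ρ = 4470 kg/m³, cost = 29.00 $/kg
  sample F: σ_y = 358.0 MPa, ρ = 1820 kg/m³, cost = 4.850 $/kg
  sample F: M = 40.6 kN·m per $
  sample Q: M = 6.90 kN·m per $
  sample L: M = 5.57 kN·m per $
  sample C: M = 1.23 kN·m per $
  sample R: M = 0.935 kN·m per $
Sample F has the largest M.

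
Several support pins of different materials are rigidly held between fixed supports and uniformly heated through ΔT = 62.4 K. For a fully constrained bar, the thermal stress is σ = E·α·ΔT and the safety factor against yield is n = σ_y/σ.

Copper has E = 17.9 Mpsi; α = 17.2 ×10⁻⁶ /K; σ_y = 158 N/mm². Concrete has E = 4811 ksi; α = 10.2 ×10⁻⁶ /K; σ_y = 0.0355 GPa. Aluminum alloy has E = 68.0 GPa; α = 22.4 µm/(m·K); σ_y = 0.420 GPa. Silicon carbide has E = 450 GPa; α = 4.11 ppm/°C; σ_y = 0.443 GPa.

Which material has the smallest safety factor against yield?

copper

In consistent units (E in GPa, α in ×10⁻⁶/K, σ_y in MPa):
  copper: E = 123.4, α = 17.2, σ_y = 158.0 → σ = 132 MPa, n = 1.19
  concrete: E = 33.17, α = 10.2, σ_y = 35.50 → σ = 21.1 MPa, n = 1.68
  aluminum alloy: E = 68.00, α = 22.4, σ_y = 420.0 → σ = 95.0 MPa, n = 4.42
  silicon carbide: E = 450.0, α = 4.11, σ_y = 443.0 → σ = 115 MPa, n = 3.84
Copper has the lowest safety factor, n = 1.19.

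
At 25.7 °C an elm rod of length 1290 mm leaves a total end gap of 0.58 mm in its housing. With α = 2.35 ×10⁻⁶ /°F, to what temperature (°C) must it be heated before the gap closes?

132 °C

α = 2.35×10⁻⁶/°F × 9/5 = 4.23×10⁻⁶/K.
α·L₀·ΔT = 0.58 mm ⇒ ΔT = 0.58 / (4.23×10⁻⁶ × 1290.0) = 106.3 K.
T = 25.7 + 106.3 = 132.0 °C.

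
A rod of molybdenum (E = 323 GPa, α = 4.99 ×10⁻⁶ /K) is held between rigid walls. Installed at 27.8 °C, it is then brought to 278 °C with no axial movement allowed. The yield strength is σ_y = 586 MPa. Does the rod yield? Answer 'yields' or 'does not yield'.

does not yield

ΔT = 250.2 K. Constrained thermal stress σ = E·α·ΔT = 323.0×10³ MPa × 4.99×10⁻⁶ × 250.2 = 403 MPa (compressive).
Compare to σ_y = 586 MPa: σ < σ_y, so it does not yield.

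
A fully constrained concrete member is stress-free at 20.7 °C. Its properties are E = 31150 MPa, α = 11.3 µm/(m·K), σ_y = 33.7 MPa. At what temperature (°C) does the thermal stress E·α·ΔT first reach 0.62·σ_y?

E = 31150 MPa = 31.15 GPa.
E·α·ΔT = 20.89 MPa ⇒ ΔT = 20.89 / (31.15×10³ × 11.3×10⁻⁶) = 59.36 K.
T = 20.7 + 59.36 = 80.06 °C.

80.1 °C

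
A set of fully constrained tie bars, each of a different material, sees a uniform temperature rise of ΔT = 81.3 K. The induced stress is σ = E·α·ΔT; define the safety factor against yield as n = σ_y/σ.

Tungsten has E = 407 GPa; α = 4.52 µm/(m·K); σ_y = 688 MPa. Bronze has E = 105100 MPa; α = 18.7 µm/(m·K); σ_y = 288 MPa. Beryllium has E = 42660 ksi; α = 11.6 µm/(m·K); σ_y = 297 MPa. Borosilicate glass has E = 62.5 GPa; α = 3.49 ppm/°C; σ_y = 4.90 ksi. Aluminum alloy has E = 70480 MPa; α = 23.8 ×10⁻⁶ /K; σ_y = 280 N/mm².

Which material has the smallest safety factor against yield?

Converting E to GPa, α to ×10⁻⁶/K, σ_y to MPa, then σ and n for each:
  tungsten: E = 407.0, α = 4.52, σ_y = 688.0 → σ = 150 MPa, n = 4.60
  bronze: E = 105.1, α = 18.7, σ_y = 288.0 → σ = 160 MPa, n = 1.80
  beryllium: E = 294.1, α = 11.6, σ_y = 297.0 → σ = 277 MPa, n = 1.07
  borosilicate glass: E = 62.50, α = 3.49, σ_y = 33.78 → σ = 17.7 MPa, n = 1.91
  aluminum alloy: E = 70.48, α = 23.8, σ_y = 280.0 → σ = 136 MPa, n = 2.05
The minimum is beryllium at n = 1.07.

beryllium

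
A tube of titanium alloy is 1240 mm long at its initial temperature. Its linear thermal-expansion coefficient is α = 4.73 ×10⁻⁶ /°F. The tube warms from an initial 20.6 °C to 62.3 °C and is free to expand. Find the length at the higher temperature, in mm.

Convert α: 4.73×10⁻⁶/°F × (9/5) = 8.51×10⁻⁶/K.
ΔT = 62.3 − 20.6 = 41.70 K.
ΔL = α·L₀·ΔT = 8.51×10⁻⁶ × 1240 mm × 41.70 K = 0.440 mm.
L = L₀ + ΔL = 1240 + 0.440 = 1240.4 mm.

1240.4 mm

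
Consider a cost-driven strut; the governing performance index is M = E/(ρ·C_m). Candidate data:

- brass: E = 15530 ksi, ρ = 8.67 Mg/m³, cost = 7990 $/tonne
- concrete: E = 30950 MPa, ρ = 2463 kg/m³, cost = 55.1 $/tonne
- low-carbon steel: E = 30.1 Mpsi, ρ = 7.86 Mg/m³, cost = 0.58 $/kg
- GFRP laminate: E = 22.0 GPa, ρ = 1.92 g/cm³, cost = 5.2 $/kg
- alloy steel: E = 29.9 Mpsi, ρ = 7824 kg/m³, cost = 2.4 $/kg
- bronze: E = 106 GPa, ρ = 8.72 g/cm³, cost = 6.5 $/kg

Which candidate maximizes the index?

concrete

Normalizing units and computing the index:
  brass: E = 107.1 GPa, ρ = 8670 kg/m³, cost = 7.990 $/kg
  concrete: E = 30.95 GPa, ρ = 2463 kg/m³, cost = 0.05510 $/kg
  low-carbon steel: E = 207.5 GPa, ρ = 7860 kg/m³, cost = 0.5800 $/kg
  GFRP laminate: E = 22.00 GPa, ρ = 1920 kg/m³, cost = 5.200 $/kg
  alloy steel: E = 206.2 GPa, ρ = 7824 kg/m³, cost = 2.400 $/kg
  bronze: E = 106.0 GPa, ρ = 8720 kg/m³, cost = 6.500 $/kg
  concrete: M = 228 MN·m per $
  low-carbon steel: M = 45.5 MN·m per $
  alloy steel: M = 11.0 MN·m per $
  GFRP laminate: M = 2.20 MN·m per $
  bronze: M = 1.87 MN·m per $
  brass: M = 1.55 MN·m per $
Highest index: concrete.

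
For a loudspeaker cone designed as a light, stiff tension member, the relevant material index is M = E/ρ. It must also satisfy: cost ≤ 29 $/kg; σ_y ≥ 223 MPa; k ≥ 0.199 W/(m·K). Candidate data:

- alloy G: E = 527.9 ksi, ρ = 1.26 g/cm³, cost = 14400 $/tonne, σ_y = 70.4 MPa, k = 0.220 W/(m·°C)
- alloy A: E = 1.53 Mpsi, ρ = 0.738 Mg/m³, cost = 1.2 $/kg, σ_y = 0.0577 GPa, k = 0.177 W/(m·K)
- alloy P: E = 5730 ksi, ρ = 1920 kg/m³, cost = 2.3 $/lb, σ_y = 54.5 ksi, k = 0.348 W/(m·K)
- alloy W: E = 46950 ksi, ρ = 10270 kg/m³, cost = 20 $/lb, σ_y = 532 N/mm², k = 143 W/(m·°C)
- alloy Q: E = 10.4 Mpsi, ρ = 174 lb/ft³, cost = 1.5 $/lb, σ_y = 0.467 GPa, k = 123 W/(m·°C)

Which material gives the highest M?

Screen on constraints: cost ≤ 29 $/kg; σ_y ≥ 223 MPa; k ≥ 0.199 W/(m·K). Survivors: alloy P, alloy Q.
In SI units:
  alloy P: E = 39.51 GPa, ρ = 1920 kg/m³
  alloy Q: E = 71.71 GPa, ρ = 2787 kg/m³
  alloy Q: M = 25.7 MN·m/kg
  alloy P: M = 20.6 MN·m/kg
The maximum is for alloy Q.

alloy Q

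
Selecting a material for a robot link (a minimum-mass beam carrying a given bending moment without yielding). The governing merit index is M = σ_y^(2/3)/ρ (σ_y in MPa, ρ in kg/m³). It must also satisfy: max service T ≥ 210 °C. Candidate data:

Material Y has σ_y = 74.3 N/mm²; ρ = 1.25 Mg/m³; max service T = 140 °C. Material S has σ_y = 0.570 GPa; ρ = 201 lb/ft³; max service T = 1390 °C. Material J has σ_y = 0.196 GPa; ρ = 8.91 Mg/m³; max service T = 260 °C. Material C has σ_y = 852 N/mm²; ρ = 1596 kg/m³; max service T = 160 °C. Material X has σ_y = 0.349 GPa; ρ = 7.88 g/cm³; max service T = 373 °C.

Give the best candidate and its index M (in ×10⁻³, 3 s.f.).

material S, M = 21.4×10⁻³

Screen on constraints: max service T ≥ 210 °C. Survivors: material S, material J, material X.
After converting to SI:
  material S: σ_y = 570.0 MPa, ρ = 3220 kg/m³
  material J: σ_y = 196.0 MPa, ρ = 8910 kg/m³
  material X: σ_y = 349.0 MPa, ρ = 7880 kg/m³
  material S: M = 21.4×10⁻³
  material X: M = 6.29×10⁻³
  material J: M = 3.79×10⁻³
Highest index: material S.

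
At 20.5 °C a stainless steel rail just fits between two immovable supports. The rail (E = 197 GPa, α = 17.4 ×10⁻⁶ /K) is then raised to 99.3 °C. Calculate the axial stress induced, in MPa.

ΔT = 78.80 K. Constrained thermal stress σ = E·α·ΔT = 197.0×10³ MPa × 17.4×10⁻⁶ × 78.80 = 270 MPa (compressive).

270 MPa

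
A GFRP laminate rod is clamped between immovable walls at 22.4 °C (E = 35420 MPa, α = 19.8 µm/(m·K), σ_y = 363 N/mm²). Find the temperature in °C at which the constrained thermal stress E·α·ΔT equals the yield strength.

E = 35420 MPa = 35.42 GPa.
σ_y = 363 N/mm² = 363.0 MPa.
E·α·ΔT = 363.0 MPa ⇒ ΔT = 363.0 / (35.42×10³ × 19.8×10⁻⁶) = 517.6 K.
T = 22.4 + 517.6 = 540.0 °C.

540 °C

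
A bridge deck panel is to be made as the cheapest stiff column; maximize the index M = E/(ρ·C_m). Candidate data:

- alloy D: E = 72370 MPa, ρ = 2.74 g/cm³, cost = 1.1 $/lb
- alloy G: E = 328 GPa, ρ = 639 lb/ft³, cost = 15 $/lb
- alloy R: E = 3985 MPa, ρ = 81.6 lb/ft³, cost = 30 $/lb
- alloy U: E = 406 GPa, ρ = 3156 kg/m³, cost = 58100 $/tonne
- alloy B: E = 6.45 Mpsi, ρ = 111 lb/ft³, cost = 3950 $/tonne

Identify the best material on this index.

alloy D

In SI units:
  alloy D: E = 72.37 GPa, ρ = 2740 kg/m³, cost = 2.425 $/kg
  alloy G: E = 328.0 GPa, ρ = 10240 kg/m³, cost = 33.07 $/kg
  alloy R: E = 3.985 GPa, ρ = 1307 kg/m³, cost = 66.14 $/kg
  alloy U: E = 406.0 GPa, ρ = 3156 kg/m³, cost = 58.10 $/kg
  alloy B: E = 44.47 GPa, ρ = 1778 kg/m³, cost = 3.950 $/kg
  alloy D: M = 10.9 MN·m per $
  alloy B: M = 6.33 MN·m per $
  alloy U: M = 2.21 MN·m per $
  alloy G: M = 0.969 MN·m per $
  alloy R: M = 0.0461 MN·m per $
Alloy D ranks first.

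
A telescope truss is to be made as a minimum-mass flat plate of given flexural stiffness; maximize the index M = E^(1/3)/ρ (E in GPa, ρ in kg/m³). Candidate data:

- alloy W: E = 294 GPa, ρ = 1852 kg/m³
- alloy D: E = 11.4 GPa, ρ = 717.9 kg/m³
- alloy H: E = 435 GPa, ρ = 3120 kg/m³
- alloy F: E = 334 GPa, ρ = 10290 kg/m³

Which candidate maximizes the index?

alloy W

Per-candidate index values:
  alloy W: M = 3.59×10⁻³
  alloy D: M = 3.14×10⁻³
  alloy H: M = 2.43×10⁻³
  alloy F: M = 0.674×10⁻³
Alloy W ranks first.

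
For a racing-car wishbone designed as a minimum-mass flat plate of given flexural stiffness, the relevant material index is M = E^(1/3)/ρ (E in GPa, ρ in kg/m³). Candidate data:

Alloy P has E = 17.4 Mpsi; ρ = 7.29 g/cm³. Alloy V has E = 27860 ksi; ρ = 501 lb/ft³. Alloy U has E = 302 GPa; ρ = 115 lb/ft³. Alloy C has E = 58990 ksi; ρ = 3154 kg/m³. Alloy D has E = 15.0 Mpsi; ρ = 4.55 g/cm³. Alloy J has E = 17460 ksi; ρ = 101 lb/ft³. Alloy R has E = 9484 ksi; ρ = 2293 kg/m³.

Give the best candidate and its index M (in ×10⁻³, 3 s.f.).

alloy U, M = 3.64×10⁻³

Putting every candidate on a common basis:
  alloy P: E = 120.0 GPa, ρ = 7290 kg/m³
  alloy V: E = 192.1 GPa, ρ = 8025 kg/m³
  alloy U: E = 302.0 GPa, ρ = 1842 kg/m³
  alloy C: E = 406.7 GPa, ρ = 3154 kg/m³
  alloy D: E = 103.4 GPa, ρ = 4550 kg/m³
  alloy J: E = 120.4 GPa, ρ = 1618 kg/m³
  alloy R: E = 65.39 GPa, ρ = 2293 kg/m³
  alloy U: M = 3.64×10⁻³
  alloy J: M = 3.05×10⁻³
  alloy C: M = 2.35×10⁻³
  alloy R: M = 1.76×10⁻³
  alloy D: M = 1.03×10⁻³
  alloy V: M = 0.719×10⁻³
  alloy P: M = 0.677×10⁻³
Alloy U ranks first.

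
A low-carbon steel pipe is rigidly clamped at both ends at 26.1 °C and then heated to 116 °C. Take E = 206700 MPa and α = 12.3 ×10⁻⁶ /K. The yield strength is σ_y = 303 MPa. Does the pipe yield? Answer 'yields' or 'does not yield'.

E = 206700 MPa = 206.7 GPa.
ΔT = 89.90 K. Constrained thermal stress σ = E·α·ΔT = 206.7×10³ MPa × 12.3×10⁻⁶ × 89.90 = 229 MPa (compressive).
Compare to σ_y = 303 MPa: σ < σ_y, so it does not yield.

does not yield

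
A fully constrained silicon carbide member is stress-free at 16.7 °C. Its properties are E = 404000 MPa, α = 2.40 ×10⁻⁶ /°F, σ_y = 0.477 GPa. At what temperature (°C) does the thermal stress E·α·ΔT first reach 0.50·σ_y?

153 °C

E = 404000 MPa = 404.0 GPa.
α = 2.40×10⁻⁶/°F × 9/5 = 4.32×10⁻⁶/K.
σ_y = 0.477 GPa = 477.0 MPa.
E·α·ΔT = 238.5 MPa ⇒ ΔT = 238.5 / (404.0×10³ × 4.32×10⁻⁶) = 136.7 K.
T = 16.7 + 136.7 = 153.4 °C.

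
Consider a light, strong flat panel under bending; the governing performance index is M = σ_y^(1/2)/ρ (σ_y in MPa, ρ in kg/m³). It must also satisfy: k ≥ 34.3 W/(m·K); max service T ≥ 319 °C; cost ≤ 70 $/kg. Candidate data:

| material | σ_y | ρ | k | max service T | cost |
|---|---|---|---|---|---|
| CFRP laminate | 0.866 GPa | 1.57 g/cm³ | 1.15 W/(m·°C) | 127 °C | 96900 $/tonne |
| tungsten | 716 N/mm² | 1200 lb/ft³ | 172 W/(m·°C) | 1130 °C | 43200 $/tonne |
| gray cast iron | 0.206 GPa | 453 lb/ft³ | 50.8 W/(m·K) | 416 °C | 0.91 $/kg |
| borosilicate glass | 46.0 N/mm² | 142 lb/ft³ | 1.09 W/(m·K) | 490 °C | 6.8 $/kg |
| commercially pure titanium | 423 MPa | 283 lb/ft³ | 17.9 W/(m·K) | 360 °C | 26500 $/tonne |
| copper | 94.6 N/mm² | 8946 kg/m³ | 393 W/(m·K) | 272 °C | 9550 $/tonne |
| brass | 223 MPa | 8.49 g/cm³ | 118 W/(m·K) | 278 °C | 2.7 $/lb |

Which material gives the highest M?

gray cast iron

Screen on constraints: k ≥ 34.3 W/(m·K); max service T ≥ 319 °C; cost ≤ 70 $/kg. Survivors: tungsten, gray cast iron.
In SI units:
  tungsten: σ_y = 716.0 MPa, ρ = 19220 kg/m³
  gray cast iron: σ_y = 206.0 MPa, ρ = 7256 kg/m³
  gray cast iron: M = 1.98×10⁻³
  tungsten: M = 1.39×10⁻³
Gray cast iron ranks first.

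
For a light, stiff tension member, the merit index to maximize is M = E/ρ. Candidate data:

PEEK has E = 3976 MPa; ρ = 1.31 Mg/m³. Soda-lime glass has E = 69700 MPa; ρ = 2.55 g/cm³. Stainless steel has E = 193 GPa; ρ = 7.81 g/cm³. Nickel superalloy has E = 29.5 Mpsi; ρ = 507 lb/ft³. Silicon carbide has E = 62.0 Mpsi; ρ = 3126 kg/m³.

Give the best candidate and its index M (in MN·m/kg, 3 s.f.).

Putting every candidate on a common basis:
  PEEK: E = 3.976 GPa, ρ = 1310 kg/m³
  soda-lime glass: E = 69.70 GPa, ρ = 2550 kg/m³
  stainless steel: E = 193.0 GPa, ρ = 7810 kg/m³
  nickel superalloy: E = 203.4 GPa, ρ = 8121 kg/m³
  silicon carbide: E = 427.5 GPa, ρ = 3126 kg/m³
  silicon carbide: M = 137 MN·m/kg
  soda-lime glass: M = 27.3 MN·m/kg
  nickel superalloy: M = 25.0 MN·m/kg
  stainless steel: M = 24.7 MN·m/kg
  PEEK: M = 3.04 MN·m/kg
Highest index: silicon carbide.

silicon carbide, M = 137 MN·m/kg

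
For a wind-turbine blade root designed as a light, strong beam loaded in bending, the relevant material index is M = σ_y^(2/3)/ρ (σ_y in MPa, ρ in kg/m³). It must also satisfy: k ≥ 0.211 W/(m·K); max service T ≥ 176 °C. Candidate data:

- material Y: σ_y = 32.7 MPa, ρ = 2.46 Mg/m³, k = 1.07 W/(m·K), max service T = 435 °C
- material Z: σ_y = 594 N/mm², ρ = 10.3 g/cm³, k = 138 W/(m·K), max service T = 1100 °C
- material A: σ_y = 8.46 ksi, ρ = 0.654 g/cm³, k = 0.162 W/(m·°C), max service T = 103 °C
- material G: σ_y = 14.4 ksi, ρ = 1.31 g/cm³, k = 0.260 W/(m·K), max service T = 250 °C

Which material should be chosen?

Screen on constraints: k ≥ 0.211 W/(m·K); max service T ≥ 176 °C. Survivors: material Y, material Z, material G.
After converting to SI:
  material Y: σ_y = 32.70 MPa, ρ = 2460 kg/m³
  material Z: σ_y = 594.0 MPa, ρ = 10300 kg/m³
  material G: σ_y = 99.28 MPa, ρ = 1310 kg/m³
  material G: M = 16.4×10⁻³
  material Z: M = 6.86×10⁻³
  material Y: M = 4.16×10⁻³
Highest index: material G.

material G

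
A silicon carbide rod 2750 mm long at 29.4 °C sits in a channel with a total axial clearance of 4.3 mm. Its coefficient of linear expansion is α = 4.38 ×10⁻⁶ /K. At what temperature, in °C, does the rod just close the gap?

α·L₀·ΔT = 4.3 mm ⇒ ΔT = 4.3 / (4.38×10⁻⁶ × 2750.0) = 357.0 K.
T = 29.4 + 357.0 = 386.4 °C.

386 °C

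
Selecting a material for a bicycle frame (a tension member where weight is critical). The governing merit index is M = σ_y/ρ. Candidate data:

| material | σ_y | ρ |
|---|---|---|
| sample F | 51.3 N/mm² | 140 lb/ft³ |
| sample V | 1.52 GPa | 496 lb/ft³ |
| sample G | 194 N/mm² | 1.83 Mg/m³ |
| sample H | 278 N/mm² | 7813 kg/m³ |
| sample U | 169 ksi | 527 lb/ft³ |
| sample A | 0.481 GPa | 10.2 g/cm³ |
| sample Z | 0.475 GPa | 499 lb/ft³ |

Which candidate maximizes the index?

Convert each candidate to consistent units, then evaluate M:
  sample F: σ_y = 51.30 MPa, ρ = 2243 kg/m³
  sample V: σ_y = 1520 MPa, ρ = 7945 kg/m³
  sample G: σ_y = 194.0 MPa, ρ = 1830 kg/m³
  sample H: σ_y = 278.0 MPa, ρ = 7813 kg/m³
  sample U: σ_y = 1165 MPa, ρ = 8442 kg/m³
  sample A: σ_y = 481.0 MPa, ρ = 10200 kg/m³
  sample Z: σ_y = 475.0 MPa, ρ = 7993 kg/m³
  sample V: M = 191 kN·m/kg
  sample U: M = 138 kN·m/kg
  sample G: M = 106 kN·m/kg
  sample Z: M = 59.4 kN·m/kg
  sample A: M = 47.2 kN·m/kg
  sample H: M = 35.6 kN·m/kg
  sample F: M = 22.9 kN·m/kg
Sample V ranks first.

sample V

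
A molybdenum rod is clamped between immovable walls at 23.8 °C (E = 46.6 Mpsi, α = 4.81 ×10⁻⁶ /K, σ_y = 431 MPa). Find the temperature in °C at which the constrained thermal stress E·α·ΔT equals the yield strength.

303 °C

E = 46.6 Mpsi = 321.3 GPa.
E·α·ΔT = 431.0 MPa ⇒ ΔT = 431.0 / (321.3×10³ × 4.81×10⁻⁶) = 278.9 K.
T = 23.8 + 278.9 = 302.7 °C.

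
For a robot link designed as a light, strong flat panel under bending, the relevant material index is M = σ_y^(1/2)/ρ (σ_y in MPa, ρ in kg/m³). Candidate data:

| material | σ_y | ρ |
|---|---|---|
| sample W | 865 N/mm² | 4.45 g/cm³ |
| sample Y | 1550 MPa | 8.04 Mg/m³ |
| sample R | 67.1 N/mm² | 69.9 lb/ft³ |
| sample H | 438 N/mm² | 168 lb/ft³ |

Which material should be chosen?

After converting to SI:
  sample W: σ_y = 865.0 MPa, ρ = 4450 kg/m³
  sample Y: σ_y = 1550 MPa, ρ = 8040 kg/m³
  sample R: σ_y = 67.10 MPa, ρ = 1120 kg/m³
  sample H: σ_y = 438.0 MPa, ρ = 2691 kg/m³
  sample H: M = 7.78×10⁻³
  sample R: M = 7.32×10⁻³
  sample W: M = 6.61×10⁻³
  sample Y: M = 4.90×10⁻³
Sample H has the largest M.

sample H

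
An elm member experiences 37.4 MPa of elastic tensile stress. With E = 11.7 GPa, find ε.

ε = σ/E = 37.4 / 11700 = 3.20×10⁻³.

3.20×10⁻³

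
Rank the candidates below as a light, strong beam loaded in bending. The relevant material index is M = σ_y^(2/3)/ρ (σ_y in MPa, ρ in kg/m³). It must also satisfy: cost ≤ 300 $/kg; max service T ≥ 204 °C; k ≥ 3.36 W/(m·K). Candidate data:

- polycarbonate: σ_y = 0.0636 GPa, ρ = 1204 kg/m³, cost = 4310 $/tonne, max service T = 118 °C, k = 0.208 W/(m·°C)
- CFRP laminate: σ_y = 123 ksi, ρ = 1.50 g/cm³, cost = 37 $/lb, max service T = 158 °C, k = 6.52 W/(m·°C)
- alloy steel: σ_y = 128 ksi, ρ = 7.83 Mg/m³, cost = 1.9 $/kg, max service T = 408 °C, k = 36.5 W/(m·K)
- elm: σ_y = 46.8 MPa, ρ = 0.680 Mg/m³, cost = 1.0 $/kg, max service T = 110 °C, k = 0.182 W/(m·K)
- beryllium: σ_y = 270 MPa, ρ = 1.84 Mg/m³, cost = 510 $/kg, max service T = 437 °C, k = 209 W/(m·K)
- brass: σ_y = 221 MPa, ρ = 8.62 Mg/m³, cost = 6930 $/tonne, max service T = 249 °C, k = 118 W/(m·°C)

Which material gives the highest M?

Screen on constraints: cost ≤ 300 $/kg; max service T ≥ 204 °C; k ≥ 3.36 W/(m·K). Survivors: alloy steel, brass.
After converting to SI:
  alloy steel: σ_y = 882.5 MPa, ρ = 7830 kg/m³
  brass: σ_y = 221.0 MPa, ρ = 8620 kg/m³
  alloy steel: M = 11.8×10⁻³
  brass: M = 4.24×10⁻³
Alloy steel has the largest M.

alloy steel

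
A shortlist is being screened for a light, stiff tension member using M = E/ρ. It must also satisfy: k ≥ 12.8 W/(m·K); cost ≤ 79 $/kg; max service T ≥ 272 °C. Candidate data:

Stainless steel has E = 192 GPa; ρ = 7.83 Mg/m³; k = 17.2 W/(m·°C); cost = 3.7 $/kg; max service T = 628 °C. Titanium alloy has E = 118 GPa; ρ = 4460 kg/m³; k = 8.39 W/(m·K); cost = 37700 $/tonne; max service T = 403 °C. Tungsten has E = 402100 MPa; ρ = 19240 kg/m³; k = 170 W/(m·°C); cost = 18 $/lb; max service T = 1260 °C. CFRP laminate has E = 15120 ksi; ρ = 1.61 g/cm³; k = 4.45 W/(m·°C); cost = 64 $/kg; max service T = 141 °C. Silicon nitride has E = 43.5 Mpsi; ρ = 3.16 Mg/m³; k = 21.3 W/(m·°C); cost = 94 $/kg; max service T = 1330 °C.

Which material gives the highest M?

stainless steel

Screen on constraints: k ≥ 12.8 W/(m·K); cost ≤ 79 $/kg; max service T ≥ 272 °C. Survivors: stainless steel, tungsten.
Convert each candidate to consistent units, then evaluate M:
  stainless steel: E = 192.0 GPa, ρ = 7830 kg/m³
  tungsten: E = 402.1 GPa, ρ = 19240 kg/m³
  stainless steel: M = 24.5 MN·m/kg
  tungsten: M = 20.9 MN·m/kg
Highest index: stainless steel.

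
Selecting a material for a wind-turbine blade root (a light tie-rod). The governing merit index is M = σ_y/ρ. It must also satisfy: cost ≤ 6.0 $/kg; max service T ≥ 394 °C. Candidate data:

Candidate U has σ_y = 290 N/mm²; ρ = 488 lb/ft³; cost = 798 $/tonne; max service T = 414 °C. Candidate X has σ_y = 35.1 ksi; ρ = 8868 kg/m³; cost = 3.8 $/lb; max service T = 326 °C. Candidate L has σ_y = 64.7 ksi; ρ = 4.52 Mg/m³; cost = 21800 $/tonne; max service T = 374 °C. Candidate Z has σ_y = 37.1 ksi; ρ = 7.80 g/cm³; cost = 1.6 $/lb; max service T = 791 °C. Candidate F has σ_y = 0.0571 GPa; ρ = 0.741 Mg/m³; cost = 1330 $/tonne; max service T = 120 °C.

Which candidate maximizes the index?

candidate U

Screen on constraints: cost ≤ 6.0 $/kg; max service T ≥ 394 °C. Survivors: candidate U, candidate Z.
Normalizing units and computing the index:
  candidate U: σ_y = 290.0 MPa, ρ = 7817 kg/m³
  candidate Z: σ_y = 255.8 MPa, ρ = 7800 kg/m³
  candidate U: M = 37.1 kN·m/kg
  candidate Z: M = 32.8 kN·m/kg
Highest index: candidate U.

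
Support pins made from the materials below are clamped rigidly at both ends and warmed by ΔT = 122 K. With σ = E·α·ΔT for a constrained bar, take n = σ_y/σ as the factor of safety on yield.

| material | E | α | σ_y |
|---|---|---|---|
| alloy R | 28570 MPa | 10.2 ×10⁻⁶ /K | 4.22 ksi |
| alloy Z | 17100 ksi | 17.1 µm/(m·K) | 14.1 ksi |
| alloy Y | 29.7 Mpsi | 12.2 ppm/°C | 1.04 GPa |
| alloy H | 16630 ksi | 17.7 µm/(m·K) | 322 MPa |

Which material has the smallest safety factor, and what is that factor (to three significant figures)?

Converting E to GPa, α to ×10⁻⁶/K, σ_y to MPa, then σ and n for each:
  alloy R: E = 28.57, α = 10.2, σ_y = 29.10 → σ = 35.6 MPa, n = 0.818
  alloy Z: E = 117.9, α = 17.1, σ_y = 97.22 → σ = 246 MPa, n = 0.395
  alloy Y: E = 204.8, α = 12.2, σ_y = 1040 → σ = 305 MPa, n = 3.41
  alloy H: E = 114.7, α = 17.7, σ_y = 322.0 → σ = 248 MPa, n = 1.30
Alloy Z has the lowest safety factor, n = 0.395.

alloy Z, n = 0.395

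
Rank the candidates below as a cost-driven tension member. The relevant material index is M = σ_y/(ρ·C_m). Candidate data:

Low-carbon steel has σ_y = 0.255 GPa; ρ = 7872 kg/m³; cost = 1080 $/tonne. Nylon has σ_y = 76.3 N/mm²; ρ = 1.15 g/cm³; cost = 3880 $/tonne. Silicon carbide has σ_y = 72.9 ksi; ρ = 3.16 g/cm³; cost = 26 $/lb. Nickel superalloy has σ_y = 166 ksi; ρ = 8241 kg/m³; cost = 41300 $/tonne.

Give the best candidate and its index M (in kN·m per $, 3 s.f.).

In SI units:
  low-carbon steel: σ_y = 255.0 MPa, ρ = 7872 kg/m³, cost = 1.080 $/kg
  nylon: σ_y = 76.30 MPa, ρ = 1150 kg/m³, cost = 3.880 $/kg
  silicon carbide: σ_y = 502.6 MPa, ρ = 3160 kg/m³, cost = 57.32 $/kg
  nickel superalloy: σ_y = 1145 MPa, ρ = 8241 kg/m³, cost = 41.30 $/kg
  low-carbon steel: M = 30.0 kN·m per $
  nylon: M = 17.1 kN·m per $
  nickel superalloy: M = 3.36 kN·m per $
  silicon carbide: M = 2.77 kN·m per $
The maximum is for low-carbon steel.

low-carbon steel, M = 30.0 kN·m per $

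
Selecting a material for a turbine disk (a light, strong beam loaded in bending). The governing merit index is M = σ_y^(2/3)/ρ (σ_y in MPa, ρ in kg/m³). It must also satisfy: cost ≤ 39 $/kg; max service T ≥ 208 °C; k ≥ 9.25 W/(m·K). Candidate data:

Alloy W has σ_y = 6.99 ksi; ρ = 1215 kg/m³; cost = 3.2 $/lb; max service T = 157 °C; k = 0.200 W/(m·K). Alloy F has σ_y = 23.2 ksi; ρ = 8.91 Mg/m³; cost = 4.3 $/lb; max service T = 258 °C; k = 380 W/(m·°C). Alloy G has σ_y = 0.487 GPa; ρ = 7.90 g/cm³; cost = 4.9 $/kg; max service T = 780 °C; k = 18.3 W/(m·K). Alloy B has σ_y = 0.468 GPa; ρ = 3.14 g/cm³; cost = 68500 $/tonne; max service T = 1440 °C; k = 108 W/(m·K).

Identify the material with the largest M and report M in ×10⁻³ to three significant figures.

alloy G, M = 7.84×10⁻³

Screen on constraints: cost ≤ 39 $/kg; max service T ≥ 208 °C; k ≥ 9.25 W/(m·K). Survivors: alloy F, alloy G.
In SI units:
  alloy F: σ_y = 160.0 MPa, ρ = 8910 kg/m³
  alloy G: σ_y = 487.0 MPa, ρ = 7900 kg/m³
  alloy G: M = 7.84×10⁻³
  alloy F: M = 3.31×10⁻³
Highest index: alloy G.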